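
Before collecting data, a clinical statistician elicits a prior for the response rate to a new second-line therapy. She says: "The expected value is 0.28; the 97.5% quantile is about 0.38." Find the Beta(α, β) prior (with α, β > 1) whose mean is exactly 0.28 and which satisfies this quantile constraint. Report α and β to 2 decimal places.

α ≈ 23.55, β ≈ 60.57

With mean 0.28 fixed, write α = 0.28s, β = 0.72s where s = α+β.
Need P(θ < 0.38) = 0.975 under Beta(0.28s, 0.72s). Normal approximation: (q−m)/√(m(1−m)/s) ≈ z_{0.975} = 1.96, so s ≈ 0.28·0.72·(1.96)²/(0.38−0.28)² = 77.4.
At s = 77.4: P(θ<0.38) ≈ 0.970. Adjusting to match 0.975 gives s ≈ 84.12.
So α = 0.28·84.12 ≈ 23.55, β = 0.72·84.12 ≈ 60.57.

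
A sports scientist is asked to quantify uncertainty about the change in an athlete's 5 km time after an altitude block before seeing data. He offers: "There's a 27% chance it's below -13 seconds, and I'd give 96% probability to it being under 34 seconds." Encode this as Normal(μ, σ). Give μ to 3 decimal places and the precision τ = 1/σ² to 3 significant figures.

μ = -0.814, τ = 0.00253

For Normal(μ,σ), the p-quantile is μ + z_p·σ. Here z_{0.27} = -0.6128, z_{0.96} = 1.751.
So -13 = μ − 0.6128σ and 34 = μ + 1.751σ.
Subtracting: σ = (34 − -13)/(1.751 − (-0.6128)) = 19.886.
Then μ = -13 − (-0.6128)·19.886 = -0.814.
Precision τ = 1/σ² = 1/19.89² = 0.00253.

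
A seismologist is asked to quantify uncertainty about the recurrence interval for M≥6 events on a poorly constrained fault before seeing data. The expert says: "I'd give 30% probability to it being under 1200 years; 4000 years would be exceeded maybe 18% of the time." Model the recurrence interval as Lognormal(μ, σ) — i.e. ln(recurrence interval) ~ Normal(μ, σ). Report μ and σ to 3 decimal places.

If T ~ Lognormal(μ,σ) then ln T ~ Normal(μ,σ), so the p-quantile of ln T is μ + z_p·σ.
ln(1200) = 7.09 and ln(4000) = 8.294; z_{0.3} = -0.5244, z_{0.82} = 0.9154.
σ = (8.294 − 7.09)/(0.9154 − (-0.5244)) = 0.836.
μ = 7.09 − (-0.5244)·0.836 = 7.529.

μ ≈ 7.529, σ ≈ 0.836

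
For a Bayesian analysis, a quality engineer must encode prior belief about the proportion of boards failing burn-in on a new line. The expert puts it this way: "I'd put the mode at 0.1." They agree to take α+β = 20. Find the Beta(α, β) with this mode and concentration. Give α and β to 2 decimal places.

For α,β > 1 the Beta mode is (α−1)/(α+β−2). With α+β = 20, the mode is (α−1)/18.
Set (α−1)/18 = 0.1 → α = 1 + 0.1·18 = 2.80.
β = 20 − α = 17.20.

α = 2.80, β = 17.20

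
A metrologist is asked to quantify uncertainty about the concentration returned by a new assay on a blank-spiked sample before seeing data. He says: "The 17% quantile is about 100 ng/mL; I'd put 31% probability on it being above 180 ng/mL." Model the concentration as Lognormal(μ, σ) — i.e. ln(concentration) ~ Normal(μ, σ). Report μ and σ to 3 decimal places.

μ ≈ 4.992, σ ≈ 0.405

If T ~ Lognormal(μ,σ) then ln T ~ Normal(μ,σ), so the p-quantile of ln T is μ + z_p·σ.
ln(100) = 4.605 and ln(180) = 5.193; z_{0.17} = -0.9542, z_{0.69} = 0.4959.
σ = (5.193 − 4.605)/(0.4959 − (-0.9542)) = 0.405.
μ = 4.605 − (-0.9542)·0.405 = 4.992.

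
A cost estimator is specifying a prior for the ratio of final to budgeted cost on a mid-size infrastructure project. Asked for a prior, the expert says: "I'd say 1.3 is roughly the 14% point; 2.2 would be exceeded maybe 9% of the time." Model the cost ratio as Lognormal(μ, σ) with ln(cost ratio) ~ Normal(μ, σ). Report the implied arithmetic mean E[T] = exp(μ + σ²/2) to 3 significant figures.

E[T] ≈ 1.68

If T ~ Lognormal(μ,σ) then ln T ~ Normal(μ,σ), so the p-quantile of ln T is μ + z_p·σ.
ln(1.3) = 0.2624 and ln(2.2) = 0.7885; z_{0.14} = -1.08, z_{0.91} = 1.341.
σ = (0.7885 − 0.2624)/(1.341 − (-1.08)) = 0.217.
μ = 0.2624 − (-1.08)·0.217 = 0.497.
E[T] = exp(μ + σ²/2) = exp(0.497 + 0.0236) = 1.68.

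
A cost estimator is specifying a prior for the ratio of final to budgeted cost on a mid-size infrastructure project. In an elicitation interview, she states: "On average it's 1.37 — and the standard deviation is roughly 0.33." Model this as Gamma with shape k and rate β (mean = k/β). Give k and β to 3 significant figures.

For Gamma(k, rate β): mean = k/β, variance = k/β², so CV = 1/√k.
CV = SD/mean = 0.33/1.37 = 0.2409, hence k = 1/CV² = 17.2.
Then β = k/mean = 17.2/1.37 = 12.6.

k ≈ 17.2, β ≈ 12.6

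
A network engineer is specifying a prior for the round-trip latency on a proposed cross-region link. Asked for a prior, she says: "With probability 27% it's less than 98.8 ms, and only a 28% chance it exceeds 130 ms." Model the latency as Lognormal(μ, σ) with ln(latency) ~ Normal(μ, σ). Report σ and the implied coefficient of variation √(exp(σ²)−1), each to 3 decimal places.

σ ≈ 0.230, CV ≈ 0.233

If T ~ Lognormal(μ,σ) then ln T ~ Normal(μ,σ), so the p-quantile of ln T is μ + z_p·σ.
ln(98.8) = 4.593 and ln(130) = 4.868; z_{0.27} = -0.6128, z_{0.72} = 0.5828.
σ = (4.868 − 4.593)/(0.5828 − (-0.6128)) = 0.230.
μ = 4.593 − (-0.6128)·0.230 = 4.734.
CV = √(exp(σ²)−1) = √(exp(0.0527)−1) = 0.233.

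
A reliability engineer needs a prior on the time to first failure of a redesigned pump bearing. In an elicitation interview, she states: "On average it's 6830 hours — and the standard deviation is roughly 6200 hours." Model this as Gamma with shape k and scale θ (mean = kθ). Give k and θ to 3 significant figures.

For Gamma(k, scale θ): mean = kθ, variance = kθ², so CV = 1/√k.
CV = SD/mean = 6200/6830 = 0.9078, hence k = 1/CV² = 1.21.
Then θ = mean/k = 6830/1.21 = 5630.

k ≈ 1.21, θ ≈ 5630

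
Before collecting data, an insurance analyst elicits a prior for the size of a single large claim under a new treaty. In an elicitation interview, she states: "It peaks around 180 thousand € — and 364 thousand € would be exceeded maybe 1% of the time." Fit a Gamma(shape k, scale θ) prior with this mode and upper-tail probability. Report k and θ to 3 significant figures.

Gamma(k,θ) with k>1 has mode (k−1)θ, so θ = 180/(k−1).
Need P(X < 364) = 0.99 with θ tied to k this way. Start at k = 2, θ = 180: P(X<364) ≈ 0.600.
Too low — raise k to concentrate. Iterating converges to k ≈ 10.9.
Then θ = 180/(10.9−1) ≈ 18.2.

k ≈ 10.9, θ ≈ 18.2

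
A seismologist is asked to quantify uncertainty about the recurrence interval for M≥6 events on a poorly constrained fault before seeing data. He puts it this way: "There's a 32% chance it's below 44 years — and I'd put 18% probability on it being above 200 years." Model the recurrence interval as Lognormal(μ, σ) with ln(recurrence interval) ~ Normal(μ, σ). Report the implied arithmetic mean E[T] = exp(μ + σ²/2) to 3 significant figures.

If T ~ Lognormal(μ,σ) then ln T ~ Normal(μ,σ), so the p-quantile of ln T is μ + z_p·σ.
ln(44) = 3.784 and ln(200) = 5.298; z_{0.32} = -0.4677, z_{0.82} = 0.9154.
σ = (5.298 − 3.784)/(0.9154 − (-0.4677)) = 1.095.
μ = 3.784 − (-0.4677)·1.095 = 4.296.
E[T] = exp(μ + σ²/2) = exp(4.296 + 0.5993) = 134 years.

E[T] ≈ 134 years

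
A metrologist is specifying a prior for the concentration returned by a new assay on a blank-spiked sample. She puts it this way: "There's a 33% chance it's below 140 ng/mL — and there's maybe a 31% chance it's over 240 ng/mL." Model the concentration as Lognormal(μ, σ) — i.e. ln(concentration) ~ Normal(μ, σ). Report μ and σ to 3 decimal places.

μ ≈ 5.195, σ ≈ 0.576

If T ~ Lognormal(μ,σ) then ln T ~ Normal(μ,σ), so the p-quantile of ln T is μ + z_p·σ.
ln(140) = 4.942 and ln(240) = 5.481; z_{0.33} = -0.4399, z_{0.69} = 0.4959.
σ = (5.481 − 4.942)/(0.4959 − (-0.4399)) = 0.576.
μ = 4.942 − (-0.4399)·0.576 = 5.195.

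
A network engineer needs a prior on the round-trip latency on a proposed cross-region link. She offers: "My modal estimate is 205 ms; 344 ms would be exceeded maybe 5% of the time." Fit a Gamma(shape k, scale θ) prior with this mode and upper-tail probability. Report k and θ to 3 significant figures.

Gamma(k,θ) with k>1 has mode (k−1)θ, so θ = 205/(k−1).
Need P(X < 344) = 0.95 with θ tied to k this way. Start at k = 2, θ = 205: P(X<344) ≈ 0.500.
Too low — raise k to concentrate. Iterating converges to k ≈ 11.4.
Then θ = 205/(11.4−1) ≈ 19.7.

k ≈ 11.4, θ ≈ 19.7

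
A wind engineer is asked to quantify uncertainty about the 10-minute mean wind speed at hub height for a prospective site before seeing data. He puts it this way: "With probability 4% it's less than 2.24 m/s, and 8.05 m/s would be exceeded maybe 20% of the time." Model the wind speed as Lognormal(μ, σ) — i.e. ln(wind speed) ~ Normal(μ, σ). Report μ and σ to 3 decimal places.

μ ≈ 1.670, σ ≈ 0.493

If T ~ Lognormal(μ,σ) then ln T ~ Normal(μ,σ), so the p-quantile of ln T is μ + z_p·σ.
ln(2.24) = 0.8065 and ln(8.05) = 2.086; z_{0.04} = -1.751, z_{0.8} = 0.8416.
σ = (2.086 − 0.8065)/(0.8416 − (-1.751)) = 0.493.
μ = 0.8065 − (-1.751)·0.493 = 1.670.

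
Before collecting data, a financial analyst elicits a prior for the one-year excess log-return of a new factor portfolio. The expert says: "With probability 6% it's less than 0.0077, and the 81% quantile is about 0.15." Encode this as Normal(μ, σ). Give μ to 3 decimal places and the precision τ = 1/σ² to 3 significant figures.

The p-quantile of Normal(μ,σ) is μ + z_p·σ, with z_{0.06} = -1.555 and z_{0.81} = 0.8779.
Eliminate σ: μ = (z₂·x₁ − z₁·x₂)/(z₂ − z₁) = (0.8779·0.0077 − (-1.555)·0.15)/2.433 = 0.099.
Then σ = (x₂ − x₁)/(z₂ − z₁) = (0.15 − 0.0077)/2.433 = 0.058.
Precision τ = 1/σ² = 1/0.0585² = 292.

μ = 0.099, τ = 292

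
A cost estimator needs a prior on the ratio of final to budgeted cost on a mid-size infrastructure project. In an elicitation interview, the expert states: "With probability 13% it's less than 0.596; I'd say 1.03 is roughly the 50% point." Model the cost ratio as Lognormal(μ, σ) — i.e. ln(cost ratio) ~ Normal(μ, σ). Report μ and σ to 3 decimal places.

μ ≈ 0.030, σ ≈ 0.486

If T ~ Lognormal(μ,σ) then ln T ~ Normal(μ,σ), so the p-quantile of ln T is μ + z_p·σ.
ln(0.596) = -0.5175 and ln(1.03) = 0.02956; z_{0.13} = -1.126, z_{0.5} = 0.
σ = (0.02956 − -0.5175)/(0 − (-1.126)) = 0.486.
μ = -0.5175 − (-1.126)·0.486 = 0.030.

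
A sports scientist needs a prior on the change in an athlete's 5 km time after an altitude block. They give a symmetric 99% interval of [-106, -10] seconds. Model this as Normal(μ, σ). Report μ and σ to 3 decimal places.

μ = -58.000, σ = 18.635

A symmetric 99% interval runs μ ± z·σ with z = 2.576.
Half-width = 48, so σ = 48/2.576 = 18.635.
μ is the interval midpoint, -58.000.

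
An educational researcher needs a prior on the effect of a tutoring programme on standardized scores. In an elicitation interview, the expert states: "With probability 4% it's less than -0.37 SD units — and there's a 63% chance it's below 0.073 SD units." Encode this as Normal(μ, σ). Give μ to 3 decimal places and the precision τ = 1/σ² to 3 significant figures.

For Normal(μ,σ), the p-quantile is μ + z_p·σ. Here z_{0.04} = -1.751, z_{0.63} = 0.3319.
So -0.37 = μ − 1.751σ and 0.073 = μ + 0.3319σ.
Subtracting: σ = (0.073 − -0.37)/(0.3319 − (-1.751)) = 0.213.
Then μ = -0.37 − (-1.751)·0.213 = 0.002.
Precision τ = 1/σ² = 1/0.2127² = 22.1.

μ = 0.002, τ = 22.1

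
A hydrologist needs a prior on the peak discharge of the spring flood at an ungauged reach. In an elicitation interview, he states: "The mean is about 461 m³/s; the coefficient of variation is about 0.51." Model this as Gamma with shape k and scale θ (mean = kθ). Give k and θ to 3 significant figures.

k ≈ 3.84, θ ≈ 120

For Gamma(k, scale θ): mean = kθ, variance = kθ², so CV = 1/√k.
CV = 0.51, hence k = 1/CV² = 3.84.
Then θ = mean/k = 461/3.84 = 120.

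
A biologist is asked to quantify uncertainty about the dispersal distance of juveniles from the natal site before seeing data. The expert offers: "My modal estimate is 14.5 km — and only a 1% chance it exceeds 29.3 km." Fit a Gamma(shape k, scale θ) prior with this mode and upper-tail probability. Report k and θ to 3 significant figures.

k ≈ 10.9, θ ≈ 1.46

Gamma(k,θ) with k>1 has mode (k−1)θ, so θ = 14.5/(k−1).
Need P(X < 29.3) = 0.99 with θ tied to k this way. Start at k = 2, θ = 14.5: P(X<29.3) ≈ 0.600.
Too low — raise k to concentrate. Iterating converges to k ≈ 10.9.
Then θ = 14.5/(10.9−1) ≈ 1.46.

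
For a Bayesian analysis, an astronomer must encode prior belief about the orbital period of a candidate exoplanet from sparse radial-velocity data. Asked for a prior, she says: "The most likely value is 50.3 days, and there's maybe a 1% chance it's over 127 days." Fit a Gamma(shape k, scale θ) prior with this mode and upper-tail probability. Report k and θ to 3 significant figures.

Gamma(k,θ) with k>1 has mode (k−1)θ, so θ = 50.3/(k−1).
Need P(X < 127) = 0.99 with θ tied to k this way. Start at k = 2, θ = 50.3: P(X<127) ≈ 0.718.
Too low — raise k to concentrate. Iterating converges to k ≈ 6.46.
Then θ = 50.3/(6.46−1) ≈ 9.21.

k ≈ 6.46, θ ≈ 9.21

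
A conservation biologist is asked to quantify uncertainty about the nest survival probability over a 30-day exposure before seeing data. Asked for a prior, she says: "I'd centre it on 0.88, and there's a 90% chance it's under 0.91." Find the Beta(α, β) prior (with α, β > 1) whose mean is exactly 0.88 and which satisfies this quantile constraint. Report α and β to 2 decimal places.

With mean 0.88 fixed, write α = 0.88s, β = 0.12s where s = α+β.
Need P(θ < 0.91) = 0.9 under Beta(0.88s, 0.12s). Normal approximation: (q−m)/√(m(1−m)/s) ≈ z_{0.9} = 1.28, so s ≈ 0.88·0.12·(1.28)²/(0.91−0.88)² = 192.7.
At s = 192.7: P(θ<0.91) ≈ 0.909. Adjusting to match 0.9 gives s ≈ 179.52.
So α = 0.88·179.52 ≈ 157.98, β = 0.12·179.52 ≈ 21.54.

α ≈ 157.98, β ≈ 21.54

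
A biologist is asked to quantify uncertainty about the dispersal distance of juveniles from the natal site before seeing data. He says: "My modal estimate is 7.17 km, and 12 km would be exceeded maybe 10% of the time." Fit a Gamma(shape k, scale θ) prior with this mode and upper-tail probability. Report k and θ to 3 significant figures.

k ≈ 8.12, θ ≈ 1.01

Gamma(k,θ) with k>1 has mode (k−1)θ, so θ = 7.17/(k−1).
Need P(X < 12) = 0.9 with θ tied to k this way. Start at k = 2, θ = 7.17: P(X<12) ≈ 0.499.
Too low — raise k to concentrate. Iterating converges to k ≈ 8.12.
Then θ = 7.17/(8.12−1) ≈ 1.01.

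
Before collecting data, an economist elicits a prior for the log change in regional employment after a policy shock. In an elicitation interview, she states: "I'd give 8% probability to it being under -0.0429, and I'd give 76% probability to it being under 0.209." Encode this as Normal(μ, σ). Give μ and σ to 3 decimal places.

μ = 0.125, σ = 0.119

The p-quantile of Normal(μ,σ) is μ + z_p·σ, with z_{0.08} = -1.405 and z_{0.76} = 0.7063.
Eliminate σ: μ = (z₂·x₁ − z₁·x₂)/(z₂ − z₁) = (0.7063·-0.0429 − (-1.405)·0.209)/2.111 = 0.125.
Then σ = (x₂ − x₁)/(z₂ − z₁) = (0.209 − -0.0429)/2.111 = 0.119.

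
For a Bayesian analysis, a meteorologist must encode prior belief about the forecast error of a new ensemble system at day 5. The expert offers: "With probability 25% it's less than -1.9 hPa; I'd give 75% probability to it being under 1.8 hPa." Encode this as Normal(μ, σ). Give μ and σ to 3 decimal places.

For Normal(μ,σ), the p-quantile is μ + z_p·σ. Here z_{0.25} = -0.6745, z_{0.75} = 0.6745.
So -1.9 = μ − 0.6745σ and 1.8 = μ + 0.6745σ.
Subtracting: σ = (1.8 − -1.9)/(0.6745 − (-0.6745)) = 2.743.
Then μ = -1.9 − (-0.6745)·2.743 = -0.050.

μ = -0.050, σ = 2.743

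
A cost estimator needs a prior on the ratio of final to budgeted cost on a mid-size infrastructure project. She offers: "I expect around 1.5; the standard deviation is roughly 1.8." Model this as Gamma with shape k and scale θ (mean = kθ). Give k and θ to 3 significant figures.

For Gamma(k, scale θ): mean = kθ, variance = kθ², so CV = 1/√k.
CV = SD/mean = 1.8/1.5 = 1.2, hence k = 1/CV² = 0.694.
Then θ = mean/k = 1.5/0.694 = 2.16.

k ≈ 0.694, θ ≈ 2.16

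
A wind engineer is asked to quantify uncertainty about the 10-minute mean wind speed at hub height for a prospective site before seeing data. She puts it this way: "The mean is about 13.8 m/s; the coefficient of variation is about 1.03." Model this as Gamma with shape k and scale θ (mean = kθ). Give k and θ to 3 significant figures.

k ≈ 0.943, θ ≈ 14.6

For Gamma(k, scale θ): mean = kθ, variance = kθ², so CV = 1/√k.
CV = 1.03, hence k = 1/CV² = 0.943.
Then θ = mean/k = 13.8/0.943 = 14.6.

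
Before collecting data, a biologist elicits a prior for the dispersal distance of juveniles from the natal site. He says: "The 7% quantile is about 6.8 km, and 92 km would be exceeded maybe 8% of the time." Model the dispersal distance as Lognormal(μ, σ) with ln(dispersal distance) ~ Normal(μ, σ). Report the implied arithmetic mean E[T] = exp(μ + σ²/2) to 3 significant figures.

If T ~ Lognormal(μ,σ) then ln T ~ Normal(μ,σ), so the p-quantile of ln T is μ + z_p·σ.
ln(6.8) = 1.917 and ln(92) = 4.522; z_{0.07} = -1.476, z_{0.92} = 1.405.
σ = (4.522 − 1.917)/(1.405 − (-1.476)) = 0.904.
μ = 1.917 − (-1.476)·0.904 = 3.251.
E[T] = exp(μ + σ²/2) = exp(3.251 + 0.4088) = 38.9 km.

E[T] ≈ 38.9 km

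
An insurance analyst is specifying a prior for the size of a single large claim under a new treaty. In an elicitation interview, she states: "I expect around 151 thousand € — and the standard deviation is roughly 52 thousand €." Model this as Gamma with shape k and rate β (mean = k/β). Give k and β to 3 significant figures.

For Gamma(k, rate β): mean = k/β, variance = k/β², so CV = 1/√k.
CV = SD/mean = 52/151 = 0.3444, hence k = 1/CV² = 8.43.
Then β = k/mean = 8.43/151 = 0.0558.

k ≈ 8.43, β ≈ 0.0558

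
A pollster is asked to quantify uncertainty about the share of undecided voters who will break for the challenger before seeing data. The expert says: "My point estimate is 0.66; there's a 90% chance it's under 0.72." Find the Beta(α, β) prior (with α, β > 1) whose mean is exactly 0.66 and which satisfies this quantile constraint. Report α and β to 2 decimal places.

With mean 0.66 fixed, write α = 0.66s, β = 0.34s where s = α+β.
Need P(θ < 0.72) = 0.9 under Beta(0.66s, 0.34s). Normal approximation: (q−m)/√(m(1−m)/s) ≈ z_{0.9} = 1.28, so s ≈ 0.66·0.34·(1.28)²/(0.72−0.66)² = 102.4.
At s = 102.4: P(θ<0.72) ≈ 0.903. Adjusting to match 0.9 gives s ≈ 99.57.
So α = 0.66·99.57 ≈ 65.72, β = 0.34·99.57 ≈ 33.85.

α ≈ 65.72, β ≈ 33.85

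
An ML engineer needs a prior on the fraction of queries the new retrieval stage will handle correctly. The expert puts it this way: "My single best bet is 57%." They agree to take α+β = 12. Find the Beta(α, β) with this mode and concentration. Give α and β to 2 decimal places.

For α,β > 1 the Beta mode is (α−1)/(α+β−2). With α+β = 12, the mode is (α−1)/10.
Set (α−1)/10 = 0.57 → α = 1 + 0.57·10 = 6.70.
β = 12 − α = 5.30.

α = 6.70, β = 5.30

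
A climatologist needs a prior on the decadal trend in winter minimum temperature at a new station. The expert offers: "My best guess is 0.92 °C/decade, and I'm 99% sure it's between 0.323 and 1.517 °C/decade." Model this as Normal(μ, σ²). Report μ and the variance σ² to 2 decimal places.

μ = 0.92, σ² = 0.05

A symmetric 99% interval runs μ ± z·σ with z = 2.576.
Half-width = 0.597, so σ = 0.597/2.576 = 0.232 and σ² = 0.05.
μ is the stated best guess, 0.92.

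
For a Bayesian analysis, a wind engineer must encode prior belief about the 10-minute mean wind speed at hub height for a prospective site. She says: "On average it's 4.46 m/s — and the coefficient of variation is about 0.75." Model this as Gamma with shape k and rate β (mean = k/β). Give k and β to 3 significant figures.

k ≈ 1.78, β ≈ 0.399

For Gamma(k, rate β): mean = k/β, variance = k/β², so CV = 1/√k.
CV = 0.75, hence k = 1/CV² = 1.78.
Then β = k/mean = 1.78/4.46 = 0.399.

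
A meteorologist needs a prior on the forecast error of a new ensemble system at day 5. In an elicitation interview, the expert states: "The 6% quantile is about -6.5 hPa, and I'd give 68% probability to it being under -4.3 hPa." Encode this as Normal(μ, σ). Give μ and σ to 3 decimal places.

μ = -4.809, σ = 1.088

The p-quantile of Normal(μ,σ) is μ + z_p·σ, with z_{0.06} = -1.555 and z_{0.68} = 0.4677.
Eliminate σ: μ = (z₂·x₁ − z₁·x₂)/(z₂ − z₁) = (0.4677·-6.5 − (-1.555)·-4.3)/2.022 = -4.809.
Then σ = (x₂ − x₁)/(z₂ − z₁) = (-4.3 − -6.5)/2.022 = 1.088.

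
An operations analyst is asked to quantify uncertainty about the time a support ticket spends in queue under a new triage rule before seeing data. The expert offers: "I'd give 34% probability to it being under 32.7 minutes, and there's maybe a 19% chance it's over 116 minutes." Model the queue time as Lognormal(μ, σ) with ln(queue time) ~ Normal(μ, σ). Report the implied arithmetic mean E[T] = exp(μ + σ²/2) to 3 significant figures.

If T ~ Lognormal(μ,σ) then ln T ~ Normal(μ,σ), so the p-quantile of ln T is μ + z_p·σ.
ln(32.7) = 3.487 and ln(116) = 4.754; z_{0.34} = -0.4125, z_{0.81} = 0.8779.
σ = (4.754 − 3.487)/(0.8779 − (-0.4125)) = 0.981.
μ = 3.487 − (-0.4125)·0.981 = 3.892.
E[T] = exp(μ + σ²/2) = exp(3.892 + 0.4815) = 79.3 minutes.

E[T] ≈ 79.3 minutes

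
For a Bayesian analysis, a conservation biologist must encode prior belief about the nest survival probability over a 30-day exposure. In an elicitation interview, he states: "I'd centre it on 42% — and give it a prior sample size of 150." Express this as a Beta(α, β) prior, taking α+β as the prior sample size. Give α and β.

Under the effective-sample-size interpretation, Beta(α, β) has prior mean α/(α+β) and prior sample size α+β.
So α+β = 150 and α/(α+β) = 0.42, giving α = 0.42·150 = 63 and β = 150 − 63 = 87.

α = 63, β = 87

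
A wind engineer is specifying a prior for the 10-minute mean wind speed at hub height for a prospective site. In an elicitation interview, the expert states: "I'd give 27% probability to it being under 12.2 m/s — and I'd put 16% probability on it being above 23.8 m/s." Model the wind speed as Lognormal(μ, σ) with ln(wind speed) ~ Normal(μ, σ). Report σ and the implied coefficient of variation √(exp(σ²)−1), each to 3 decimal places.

σ ≈ 0.416, CV ≈ 0.434

If T ~ Lognormal(μ,σ) then ln T ~ Normal(μ,σ), so the p-quantile of ln T is μ + z_p·σ.
ln(12.2) = 2.501 and ln(23.8) = 3.17; z_{0.27} = -0.6128, z_{0.84} = 0.9945.
σ = (3.17 − 2.501)/(0.9945 − (-0.6128)) = 0.416.
μ = 2.501 − (-0.6128)·0.416 = 2.756.
CV = √(exp(σ²)−1) = √(exp(0.1729)−1) = 0.434.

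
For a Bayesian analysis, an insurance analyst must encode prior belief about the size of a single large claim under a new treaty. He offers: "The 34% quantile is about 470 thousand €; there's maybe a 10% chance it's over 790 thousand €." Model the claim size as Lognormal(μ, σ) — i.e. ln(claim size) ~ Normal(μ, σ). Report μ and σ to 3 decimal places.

μ ≈ 6.279, σ ≈ 0.307

If T ~ Lognormal(μ,σ) then ln T ~ Normal(μ,σ), so the p-quantile of ln T is μ + z_p·σ.
ln(470) = 6.153 and ln(790) = 6.672; z_{0.34} = -0.4125, z_{0.9} = 1.282.
σ = (6.672 − 6.153)/(1.282 − (-0.4125)) = 0.307.
μ = 6.153 − (-0.4125)·0.307 = 6.279.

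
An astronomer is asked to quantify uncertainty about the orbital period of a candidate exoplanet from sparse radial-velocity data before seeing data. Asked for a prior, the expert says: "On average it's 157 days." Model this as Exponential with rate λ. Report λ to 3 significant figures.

Exponential mean = 1/λ, so λ = 1/157.0 = 0.00637.

λ ≈ 0.00637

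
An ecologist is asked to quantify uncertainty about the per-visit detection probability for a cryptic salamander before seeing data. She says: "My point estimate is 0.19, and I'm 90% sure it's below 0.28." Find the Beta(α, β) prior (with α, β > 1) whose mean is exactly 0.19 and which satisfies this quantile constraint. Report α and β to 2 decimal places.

α ≈ 6.31, β ≈ 26.89

With mean 0.19 fixed, write α = 0.19s, β = 0.81s where s = α+β.
Need P(θ < 0.28) = 0.9 under Beta(0.19s, 0.81s). Normal approximation: (q−m)/√(m(1−m)/s) ≈ z_{0.9} = 1.28, so s ≈ 0.19·0.81·(1.28)²/(0.28−0.19)² = 31.2.
At s = 31.2: P(θ<0.28) ≈ 0.894. Adjusting to match 0.9 gives s ≈ 33.20.
So α = 0.19·33.20 ≈ 6.31, β = 0.81·33.20 ≈ 26.89.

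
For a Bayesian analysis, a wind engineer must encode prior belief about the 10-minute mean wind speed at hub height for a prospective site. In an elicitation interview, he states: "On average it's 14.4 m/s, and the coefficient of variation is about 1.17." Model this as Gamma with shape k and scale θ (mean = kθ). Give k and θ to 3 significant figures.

For Gamma(k, scale θ): mean = kθ, variance = kθ², so CV = 1/√k.
CV = 1.17, hence k = 1/CV² = 0.731.
Then θ = mean/k = 14.4/0.731 = 19.7.

k ≈ 0.731, θ ≈ 19.7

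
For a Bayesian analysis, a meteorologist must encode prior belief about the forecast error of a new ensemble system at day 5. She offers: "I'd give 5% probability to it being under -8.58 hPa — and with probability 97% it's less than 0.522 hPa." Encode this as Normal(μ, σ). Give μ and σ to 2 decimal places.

μ = -4.33, σ = 2.58

The p-quantile of Normal(μ,σ) is μ + z_p·σ, with z_{0.05} = -1.645 and z_{0.97} = 1.881.
Eliminate σ: μ = (z₂·x₁ − z₁·x₂)/(z₂ − z₁) = (1.881·-8.58 − (-1.645)·0.522)/3.526 = -4.33.
Then σ = (x₂ − x₁)/(z₂ − z₁) = (0.522 − -8.58)/3.526 = 2.58.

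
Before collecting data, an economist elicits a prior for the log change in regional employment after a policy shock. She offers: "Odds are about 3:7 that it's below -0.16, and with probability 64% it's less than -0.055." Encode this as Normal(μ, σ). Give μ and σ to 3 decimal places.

The p-quantile of Normal(μ,σ) is μ + z_p·σ, with z_{0.3} = -0.5244 and z_{0.64} = 0.3585.
Eliminate σ: μ = (z₂·x₁ − z₁·x₂)/(z₂ − z₁) = (0.3585·-0.16 − (-0.5244)·-0.055)/0.8829 = -0.098.
Then σ = (x₂ − x₁)/(z₂ − z₁) = (-0.055 − -0.16)/0.8829 = 0.119.

μ = -0.098, σ = 0.119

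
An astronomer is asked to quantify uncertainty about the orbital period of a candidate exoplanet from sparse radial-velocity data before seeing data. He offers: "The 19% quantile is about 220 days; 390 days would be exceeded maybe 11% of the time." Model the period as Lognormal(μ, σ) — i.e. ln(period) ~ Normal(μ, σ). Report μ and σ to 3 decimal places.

If T ~ Lognormal(μ,σ) then ln T ~ Normal(μ,σ), so the p-quantile of ln T is μ + z_p·σ.
ln(220) = 5.394 and ln(390) = 5.966; z_{0.19} = -0.8779, z_{0.89} = 1.227.
σ = (5.966 − 5.394)/(1.227 − (-0.8779)) = 0.272.
μ = 5.394 − (-0.8779)·0.272 = 5.632.

μ ≈ 5.632, σ ≈ 0.272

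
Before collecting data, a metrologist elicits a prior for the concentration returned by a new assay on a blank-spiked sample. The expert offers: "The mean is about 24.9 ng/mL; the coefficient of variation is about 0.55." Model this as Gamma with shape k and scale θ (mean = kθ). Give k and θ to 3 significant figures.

For Gamma(k, scale θ): mean = kθ, variance = kθ², so CV = 1/√k.
CV = 0.55, hence k = 1/CV² = 3.31.
Then θ = mean/k = 24.9/3.31 = 7.53.

k ≈ 3.31, θ ≈ 7.53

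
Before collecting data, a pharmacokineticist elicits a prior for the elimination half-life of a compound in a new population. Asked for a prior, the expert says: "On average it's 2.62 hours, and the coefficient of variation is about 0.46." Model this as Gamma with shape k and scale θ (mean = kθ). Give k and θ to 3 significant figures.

k ≈ 4.73, θ ≈ 0.554

For Gamma(k, scale θ): mean = kθ, variance = kθ², so CV = 1/√k.
CV = 0.46, hence k = 1/CV² = 4.73.
Then θ = mean/k = 2.62/4.73 = 0.554.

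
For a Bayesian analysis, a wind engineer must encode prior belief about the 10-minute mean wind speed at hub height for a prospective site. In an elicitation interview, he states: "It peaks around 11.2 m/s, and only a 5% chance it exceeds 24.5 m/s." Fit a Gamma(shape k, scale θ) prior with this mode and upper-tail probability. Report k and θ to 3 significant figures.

k ≈ 5.49, θ ≈ 2.49

Gamma(k,θ) with k>1 has mode (k−1)θ, so θ = 11.2/(k−1).
Need P(X < 24.5) = 0.95 with θ tied to k this way. Start at k = 2, θ = 11.2: P(X<24.5) ≈ 0.642.
Too low — raise k to concentrate. Iterating converges to k ≈ 5.49.
Then θ = 11.2/(5.49−1) ≈ 2.49.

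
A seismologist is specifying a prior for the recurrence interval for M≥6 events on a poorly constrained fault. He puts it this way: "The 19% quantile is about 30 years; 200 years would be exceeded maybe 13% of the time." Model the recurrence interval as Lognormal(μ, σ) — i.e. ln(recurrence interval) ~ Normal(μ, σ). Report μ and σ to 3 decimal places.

If T ~ Lognormal(μ,σ) then ln T ~ Normal(μ,σ), so the p-quantile of ln T is μ + z_p·σ.
ln(30) = 3.401 and ln(200) = 5.298; z_{0.19} = -0.8779, z_{0.87} = 1.126.
σ = (5.298 − 3.401)/(1.126 − (-0.8779)) = 0.947.
μ = 3.401 − (-0.8779)·0.947 = 4.232.

μ ≈ 4.232, σ ≈ 0.947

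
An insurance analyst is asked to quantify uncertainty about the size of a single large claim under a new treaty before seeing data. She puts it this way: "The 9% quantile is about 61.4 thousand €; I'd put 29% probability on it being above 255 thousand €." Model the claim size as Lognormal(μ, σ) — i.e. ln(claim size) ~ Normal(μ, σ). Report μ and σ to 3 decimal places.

μ ≈ 5.125, σ ≈ 0.752

If T ~ Lognormal(μ,σ) then ln T ~ Normal(μ,σ), so the p-quantile of ln T is μ + z_p·σ.
ln(61.4) = 4.117 and ln(255) = 5.541; z_{0.09} = -1.341, z_{0.71} = 0.5534.
σ = (5.541 − 4.117)/(0.5534 − (-1.341)) = 0.752.
μ = 4.117 − (-1.341)·0.752 = 5.125.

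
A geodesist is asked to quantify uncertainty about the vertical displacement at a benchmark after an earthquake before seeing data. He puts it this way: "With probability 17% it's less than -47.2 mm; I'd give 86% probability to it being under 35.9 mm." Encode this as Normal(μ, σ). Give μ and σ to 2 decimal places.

μ = -8.23, σ = 40.85

For Normal(μ,σ), the p-quantile is μ + z_p·σ. Here z_{0.17} = -0.9542, z_{0.86} = 1.08.
So -47.2 = μ − 0.9542σ and 35.9 = μ + 1.08σ.
Subtracting: σ = (35.9 − -47.2)/(1.08 − (-0.9542)) = 40.85.
Then μ = -47.2 − (-0.9542)·40.85 = -8.23.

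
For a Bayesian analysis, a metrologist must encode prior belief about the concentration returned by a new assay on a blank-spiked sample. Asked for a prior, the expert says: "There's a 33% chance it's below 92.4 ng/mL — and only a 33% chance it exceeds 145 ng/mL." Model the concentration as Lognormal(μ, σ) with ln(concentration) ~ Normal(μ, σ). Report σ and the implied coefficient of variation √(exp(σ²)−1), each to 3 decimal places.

If T ~ Lognormal(μ,σ) then ln T ~ Normal(μ,σ), so the p-quantile of ln T is μ + z_p·σ.
ln(92.4) = 4.526 and ln(145) = 4.977; z_{0.33} = -0.4399, z_{0.67} = 0.4399.
σ = (4.977 − 4.526)/(0.4399 − (-0.4399)) = 0.512.
μ = 4.526 − (-0.4399)·0.512 = 4.751.
CV = √(exp(σ²)−1) = √(exp(0.2623)−1) = 0.548.

σ ≈ 0.512, CV ≈ 0.548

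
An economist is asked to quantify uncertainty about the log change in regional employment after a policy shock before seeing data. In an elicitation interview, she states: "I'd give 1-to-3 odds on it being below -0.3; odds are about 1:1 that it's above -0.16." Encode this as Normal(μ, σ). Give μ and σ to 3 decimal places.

μ = -0.160, σ = 0.208

The p-quantile of Normal(μ,σ) is μ + z_p·σ, with z_{0.25} = -0.6745 and z_{0.5} = 0.
Eliminate σ: μ = (z₂·x₁ − z₁·x₂)/(z₂ − z₁) = (0·-0.3 − (-0.6745)·-0.16)/0.6745 = -0.160.
Then σ = (x₂ − x₁)/(z₂ − z₁) = (-0.16 − -0.3)/0.6745 = 0.208.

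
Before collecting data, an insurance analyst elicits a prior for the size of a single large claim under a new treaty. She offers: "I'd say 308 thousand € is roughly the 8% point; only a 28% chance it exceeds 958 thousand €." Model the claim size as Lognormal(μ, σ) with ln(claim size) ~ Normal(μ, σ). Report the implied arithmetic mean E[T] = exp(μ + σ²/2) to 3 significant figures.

E[T] ≈ 808 thousand €

If T ~ Lognormal(μ,σ) then ln T ~ Normal(μ,σ), so the p-quantile of ln T is μ + z_p·σ.
ln(308) = 5.73 and ln(958) = 6.865; z_{0.08} = -1.405, z_{0.72} = 0.5828.
σ = (6.865 − 5.73)/(0.5828 − (-1.405)) = 0.571.
μ = 5.73 − (-1.405)·0.571 = 6.532.
E[T] = exp(μ + σ²/2) = exp(6.532 + 0.1629) = 808 thousand €.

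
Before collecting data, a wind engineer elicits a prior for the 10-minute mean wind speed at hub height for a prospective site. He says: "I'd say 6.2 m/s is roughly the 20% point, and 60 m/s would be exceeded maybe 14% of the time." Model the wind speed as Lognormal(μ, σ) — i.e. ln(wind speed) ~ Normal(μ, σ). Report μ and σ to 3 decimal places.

μ ≈ 2.818, σ ≈ 1.181

If T ~ Lognormal(μ,σ) then ln T ~ Normal(μ,σ), so the p-quantile of ln T is μ + z_p·σ.
ln(6.2) = 1.825 and ln(60) = 4.094; z_{0.2} = -0.8416, z_{0.86} = 1.08.
σ = (4.094 − 1.825)/(1.08 − (-0.8416)) = 1.181.
μ = 1.825 − (-0.8416)·1.181 = 2.818.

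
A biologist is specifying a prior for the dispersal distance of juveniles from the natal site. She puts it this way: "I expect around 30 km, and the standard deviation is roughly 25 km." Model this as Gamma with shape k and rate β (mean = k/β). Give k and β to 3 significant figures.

For Gamma(k, rate β): mean = k/β, variance = k/β², so CV = 1/√k.
CV = SD/mean = 25/30 = 0.8333, hence k = 1/CV² = 1.44.
Then β = k/mean = 1.44/30 = 0.048.

k ≈ 1.44, β ≈ 0.048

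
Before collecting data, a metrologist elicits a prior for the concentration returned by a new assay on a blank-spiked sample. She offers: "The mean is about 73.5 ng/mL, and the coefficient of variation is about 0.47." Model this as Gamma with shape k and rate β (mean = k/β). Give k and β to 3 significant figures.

For Gamma(k, rate β): mean = k/β, variance = k/β², so CV = 1/√k.
CV = 0.47, hence k = 1/CV² = 4.53.
Then β = k/mean = 4.53/73.5 = 0.0616.

k ≈ 4.53, β ≈ 0.0616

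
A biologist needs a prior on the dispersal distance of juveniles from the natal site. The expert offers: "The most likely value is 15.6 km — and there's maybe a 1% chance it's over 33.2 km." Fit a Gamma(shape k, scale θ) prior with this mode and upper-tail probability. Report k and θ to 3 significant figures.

k ≈ 9.51, θ ≈ 1.83

Gamma(k,θ) with k>1 has mode (k−1)θ, so θ = 15.6/(k−1).
Need P(X < 33.2) = 0.99 with θ tied to k this way. Start at k = 2, θ = 15.6: P(X<33.2) ≈ 0.628.
Too low — raise k to concentrate. Iterating converges to k ≈ 9.51.
Then θ = 15.6/(9.51−1) ≈ 1.83.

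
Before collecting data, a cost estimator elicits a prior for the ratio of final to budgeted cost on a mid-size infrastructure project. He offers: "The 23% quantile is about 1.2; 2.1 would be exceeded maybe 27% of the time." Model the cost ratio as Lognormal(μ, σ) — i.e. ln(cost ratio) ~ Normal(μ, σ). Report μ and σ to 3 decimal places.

If T ~ Lognormal(μ,σ) then ln T ~ Normal(μ,σ), so the p-quantile of ln T is μ + z_p·σ.
ln(1.2) = 0.1823 and ln(2.1) = 0.7419; z_{0.23} = -0.7388, z_{0.73} = 0.6128.
σ = (0.7419 − 0.1823)/(0.6128 − (-0.7388)) = 0.414.
μ = 0.1823 − (-0.7388)·0.414 = 0.488.

μ ≈ 0.488, σ ≈ 0.414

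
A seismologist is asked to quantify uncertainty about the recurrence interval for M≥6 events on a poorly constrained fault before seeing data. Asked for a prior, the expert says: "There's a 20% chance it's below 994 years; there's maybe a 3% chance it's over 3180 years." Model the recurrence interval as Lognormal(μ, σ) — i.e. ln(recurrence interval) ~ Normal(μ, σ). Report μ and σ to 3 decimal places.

If T ~ Lognormal(μ,σ) then ln T ~ Normal(μ,σ), so the p-quantile of ln T is μ + z_p·σ.
ln(994) = 6.902 and ln(3180) = 8.065; z_{0.2} = -0.8416, z_{0.97} = 1.881.
σ = (8.065 − 6.902)/(1.881 − (-0.8416)) = 0.427.
μ = 6.902 − (-0.8416)·0.427 = 7.261.

μ ≈ 7.261, σ ≈ 0.427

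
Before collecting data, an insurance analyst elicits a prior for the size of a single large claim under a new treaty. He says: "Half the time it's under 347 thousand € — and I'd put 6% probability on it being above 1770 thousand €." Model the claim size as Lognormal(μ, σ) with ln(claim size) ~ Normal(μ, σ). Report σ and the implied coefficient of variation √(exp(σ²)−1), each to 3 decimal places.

If T ~ Lognormal(μ,σ) then ln T ~ Normal(μ,σ), so the p-quantile of ln T is μ + z_p·σ.
ln(347) = 5.849 and ln(1770) = 7.479; z_{0.5} = 0, z_{0.94} = 1.555.
σ = (7.479 − 5.849)/(1.555 − (0)) = 1.048.
μ = 5.849 − (0)·1.048 = 5.849.
CV = √(exp(σ²)−1) = √(exp(1.0983)−1) = 1.414.

σ ≈ 1.048, CV ≈ 1.414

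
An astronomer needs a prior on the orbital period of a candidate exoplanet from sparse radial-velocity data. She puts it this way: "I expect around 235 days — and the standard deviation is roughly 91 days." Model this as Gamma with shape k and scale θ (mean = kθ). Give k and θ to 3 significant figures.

k ≈ 6.67, θ ≈ 35.2

For Gamma(k, scale θ): mean = kθ, variance = kθ², so CV = 1/√k.
CV = SD/mean = 91/235 = 0.3872, hence k = 1/CV² = 6.67.
Then θ = mean/k = 235/6.67 = 35.2.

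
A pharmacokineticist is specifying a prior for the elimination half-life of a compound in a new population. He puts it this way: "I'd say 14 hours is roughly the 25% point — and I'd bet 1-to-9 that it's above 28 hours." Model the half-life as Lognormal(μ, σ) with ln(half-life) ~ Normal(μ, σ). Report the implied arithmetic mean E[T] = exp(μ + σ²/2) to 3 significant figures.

E[T] ≈ 18.9 hours

If T ~ Lognormal(μ,σ) then ln T ~ Normal(μ,σ), so the p-quantile of ln T is μ + z_p·σ.
ln(14) = 2.639 and ln(28) = 3.332; z_{0.25} = -0.6745, z_{0.9} = 1.282.
σ = (3.332 − 2.639)/(1.282 − (-0.6745)) = 0.354.
μ = 2.639 − (-0.6745)·0.354 = 2.878.
E[T] = exp(μ + σ²/2) = exp(2.878 + 0.0628) = 18.9 hours.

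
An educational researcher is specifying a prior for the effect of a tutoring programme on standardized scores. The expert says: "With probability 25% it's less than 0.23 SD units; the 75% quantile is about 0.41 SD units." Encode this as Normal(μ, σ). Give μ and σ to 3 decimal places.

For Normal(μ,σ), the p-quantile is μ + z_p·σ. Here z_{0.25} = -0.6745, z_{0.75} = 0.6745.
So 0.23 = μ − 0.6745σ and 0.41 = μ + 0.6745σ.
Subtracting: σ = (0.41 − 0.23)/(0.6745 − (-0.6745)) = 0.133.
Then μ = 0.23 − (-0.6745)·0.133 = 0.320.

μ = 0.320, σ = 0.133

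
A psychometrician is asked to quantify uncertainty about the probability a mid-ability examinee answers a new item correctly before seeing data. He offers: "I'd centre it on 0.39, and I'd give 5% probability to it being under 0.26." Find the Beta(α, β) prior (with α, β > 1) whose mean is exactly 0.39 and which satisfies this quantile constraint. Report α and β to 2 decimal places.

α ≈ 13.70, β ≈ 21.43

With mean 0.39 fixed, write α = 0.39s, β = 0.61s where s = α+β.
Need P(θ < 0.26) = 0.05 under Beta(0.39s, 0.61s). Normal approximation: (q−m)/√(m(1−m)/s) ≈ z_{0.05} = -1.64, so s ≈ 0.39·0.61·(-1.64)²/(0.26−0.39)² = 38.1.
At s = 38.1: P(θ<0.26) ≈ 0.043. Adjusting to match 0.05 gives s ≈ 35.13.
So α = 0.39·35.13 ≈ 13.70, β = 0.61·35.13 ≈ 21.43.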